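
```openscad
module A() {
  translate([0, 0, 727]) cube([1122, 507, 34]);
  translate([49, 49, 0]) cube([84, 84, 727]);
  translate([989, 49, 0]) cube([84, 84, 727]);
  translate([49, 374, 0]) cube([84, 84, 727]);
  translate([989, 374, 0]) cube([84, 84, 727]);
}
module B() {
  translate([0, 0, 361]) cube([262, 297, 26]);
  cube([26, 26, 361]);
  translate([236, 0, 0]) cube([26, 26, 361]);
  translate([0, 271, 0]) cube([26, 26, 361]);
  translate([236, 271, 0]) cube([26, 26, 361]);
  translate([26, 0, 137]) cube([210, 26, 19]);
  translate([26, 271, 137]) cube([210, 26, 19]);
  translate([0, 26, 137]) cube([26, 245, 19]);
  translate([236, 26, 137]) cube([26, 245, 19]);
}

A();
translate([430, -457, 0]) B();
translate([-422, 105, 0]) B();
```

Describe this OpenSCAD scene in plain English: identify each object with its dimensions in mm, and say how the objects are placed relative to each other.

A is a table with a 1122×507 mm rectangular top, 34 mm thick, top surface at z = 761 mm, supported by four 84×84 mm square legs, each inset 49 mm from the nearest pair of top edges, running from the floor.

B is a four-legged stool. The seat is a 262×297×26 mm slab whose top surface is at z = 387 mm; four square legs, each 26×26 mm in cross-section, run from the floor (z = 0) to the underside of the seat, each flush with a corner of the seat. Four stretchers, 26 mm wide and 19 mm tall, connect adjacent legs with their undersides at z = 137 mm, each running between the inner faces of the legs it joins and aligned with the legs' outer faces on the other axis.

Two stools sit around the table at the −y, −x sides.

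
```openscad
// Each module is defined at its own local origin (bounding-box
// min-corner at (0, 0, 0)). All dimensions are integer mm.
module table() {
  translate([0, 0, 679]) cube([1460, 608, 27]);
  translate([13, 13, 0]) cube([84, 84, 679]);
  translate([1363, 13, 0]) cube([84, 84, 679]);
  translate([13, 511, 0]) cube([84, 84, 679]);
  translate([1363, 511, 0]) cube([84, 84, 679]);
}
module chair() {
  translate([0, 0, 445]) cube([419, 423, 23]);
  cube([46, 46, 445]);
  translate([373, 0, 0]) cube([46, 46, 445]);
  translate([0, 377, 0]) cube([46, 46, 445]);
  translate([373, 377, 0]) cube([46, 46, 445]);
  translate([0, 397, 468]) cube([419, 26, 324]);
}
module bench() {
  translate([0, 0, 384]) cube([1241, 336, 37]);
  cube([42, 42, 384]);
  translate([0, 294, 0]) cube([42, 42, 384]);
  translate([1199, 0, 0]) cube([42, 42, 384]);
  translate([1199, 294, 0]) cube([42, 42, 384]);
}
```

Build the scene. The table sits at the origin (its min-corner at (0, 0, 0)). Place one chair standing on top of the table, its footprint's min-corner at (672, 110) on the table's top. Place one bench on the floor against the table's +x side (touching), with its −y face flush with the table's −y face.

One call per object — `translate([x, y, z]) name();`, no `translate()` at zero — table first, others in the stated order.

table();
translate([672, 110, 706]) chair();
translate([1460, 0, 0]) bench();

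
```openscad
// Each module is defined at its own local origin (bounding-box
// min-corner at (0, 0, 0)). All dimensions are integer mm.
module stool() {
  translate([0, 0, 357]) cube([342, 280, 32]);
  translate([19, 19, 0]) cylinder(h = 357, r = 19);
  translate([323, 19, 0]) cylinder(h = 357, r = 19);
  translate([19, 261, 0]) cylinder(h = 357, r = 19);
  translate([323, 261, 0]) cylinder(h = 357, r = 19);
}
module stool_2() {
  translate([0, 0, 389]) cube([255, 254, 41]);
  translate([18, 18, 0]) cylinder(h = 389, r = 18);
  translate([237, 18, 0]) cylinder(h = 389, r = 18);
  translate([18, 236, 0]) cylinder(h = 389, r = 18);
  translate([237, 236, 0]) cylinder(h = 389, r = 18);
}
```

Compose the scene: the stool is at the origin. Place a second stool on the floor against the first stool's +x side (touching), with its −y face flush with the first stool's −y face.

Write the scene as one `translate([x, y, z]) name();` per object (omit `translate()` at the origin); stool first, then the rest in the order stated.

stool();
translate([342, 0, 0]) stool_2();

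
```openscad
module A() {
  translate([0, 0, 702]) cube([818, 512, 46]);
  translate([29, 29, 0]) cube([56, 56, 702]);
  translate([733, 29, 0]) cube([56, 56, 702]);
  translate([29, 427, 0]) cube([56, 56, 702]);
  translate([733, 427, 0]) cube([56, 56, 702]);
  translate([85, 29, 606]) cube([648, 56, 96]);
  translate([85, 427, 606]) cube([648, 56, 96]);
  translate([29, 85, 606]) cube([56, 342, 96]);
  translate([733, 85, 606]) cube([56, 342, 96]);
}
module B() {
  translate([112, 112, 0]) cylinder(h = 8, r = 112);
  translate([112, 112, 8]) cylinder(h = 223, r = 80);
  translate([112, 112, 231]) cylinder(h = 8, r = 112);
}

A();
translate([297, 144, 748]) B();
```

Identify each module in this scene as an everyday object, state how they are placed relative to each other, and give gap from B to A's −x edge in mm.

The spool's min-x is at 297; the table's min-x is 0; gap = 297 mm.

A is a table. B is a spool. The spool is on top of the table, centred. The gap from the spool to the table's −x edge is 297 mm.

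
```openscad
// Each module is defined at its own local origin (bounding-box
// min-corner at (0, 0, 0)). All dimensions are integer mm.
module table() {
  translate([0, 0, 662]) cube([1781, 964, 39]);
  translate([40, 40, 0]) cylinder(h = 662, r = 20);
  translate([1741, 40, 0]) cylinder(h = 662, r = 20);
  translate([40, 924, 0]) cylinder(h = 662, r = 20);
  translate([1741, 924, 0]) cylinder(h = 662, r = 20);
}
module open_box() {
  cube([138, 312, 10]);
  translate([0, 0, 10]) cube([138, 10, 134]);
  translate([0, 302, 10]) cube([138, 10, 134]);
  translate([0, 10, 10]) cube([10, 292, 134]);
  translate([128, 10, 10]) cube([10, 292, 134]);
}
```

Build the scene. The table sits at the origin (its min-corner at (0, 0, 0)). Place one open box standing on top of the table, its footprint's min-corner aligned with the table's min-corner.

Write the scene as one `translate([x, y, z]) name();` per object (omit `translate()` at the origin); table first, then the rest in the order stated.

table();
translate([0, 0, 701]) open_box();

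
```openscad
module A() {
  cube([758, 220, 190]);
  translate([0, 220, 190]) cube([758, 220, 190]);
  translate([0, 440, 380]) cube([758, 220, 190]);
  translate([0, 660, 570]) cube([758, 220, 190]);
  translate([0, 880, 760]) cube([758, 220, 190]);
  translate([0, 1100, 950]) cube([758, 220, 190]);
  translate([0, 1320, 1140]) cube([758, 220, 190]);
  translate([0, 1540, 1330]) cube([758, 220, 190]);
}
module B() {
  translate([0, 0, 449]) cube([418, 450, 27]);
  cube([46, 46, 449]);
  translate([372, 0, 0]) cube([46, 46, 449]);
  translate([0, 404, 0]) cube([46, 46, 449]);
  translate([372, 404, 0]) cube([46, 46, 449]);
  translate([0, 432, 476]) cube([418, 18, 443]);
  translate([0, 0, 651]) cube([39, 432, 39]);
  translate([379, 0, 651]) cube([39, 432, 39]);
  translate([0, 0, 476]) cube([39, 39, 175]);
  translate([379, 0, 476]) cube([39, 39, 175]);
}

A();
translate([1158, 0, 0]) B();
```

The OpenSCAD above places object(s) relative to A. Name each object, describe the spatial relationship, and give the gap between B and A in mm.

A is a staircase. B is a chair. The chair is on the floor beside the staircase on its +x side. The gap between the chair and the staircase is 400 mm.

The chair's nearest face is 400 mm from the staircase's +x face.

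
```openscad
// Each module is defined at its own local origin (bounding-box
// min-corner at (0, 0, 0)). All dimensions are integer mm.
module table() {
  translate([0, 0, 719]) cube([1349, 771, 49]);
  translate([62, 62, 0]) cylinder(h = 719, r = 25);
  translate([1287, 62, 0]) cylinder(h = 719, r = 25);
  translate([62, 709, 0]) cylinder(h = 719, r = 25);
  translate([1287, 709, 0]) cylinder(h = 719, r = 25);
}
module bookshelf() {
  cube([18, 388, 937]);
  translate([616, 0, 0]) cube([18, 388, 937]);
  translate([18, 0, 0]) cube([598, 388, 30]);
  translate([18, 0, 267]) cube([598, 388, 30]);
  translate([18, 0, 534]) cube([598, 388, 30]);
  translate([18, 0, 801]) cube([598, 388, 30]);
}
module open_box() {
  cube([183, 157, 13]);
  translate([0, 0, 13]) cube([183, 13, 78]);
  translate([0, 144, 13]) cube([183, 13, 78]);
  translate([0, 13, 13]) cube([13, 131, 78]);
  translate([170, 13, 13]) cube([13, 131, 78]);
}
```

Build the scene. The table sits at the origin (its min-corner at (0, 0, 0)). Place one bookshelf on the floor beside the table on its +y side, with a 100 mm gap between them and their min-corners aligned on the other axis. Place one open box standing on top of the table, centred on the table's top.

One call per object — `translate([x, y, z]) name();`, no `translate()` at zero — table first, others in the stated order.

table();
translate([0, 871, 0]) bookshelf();
translate([583, 307, 768]) open_box();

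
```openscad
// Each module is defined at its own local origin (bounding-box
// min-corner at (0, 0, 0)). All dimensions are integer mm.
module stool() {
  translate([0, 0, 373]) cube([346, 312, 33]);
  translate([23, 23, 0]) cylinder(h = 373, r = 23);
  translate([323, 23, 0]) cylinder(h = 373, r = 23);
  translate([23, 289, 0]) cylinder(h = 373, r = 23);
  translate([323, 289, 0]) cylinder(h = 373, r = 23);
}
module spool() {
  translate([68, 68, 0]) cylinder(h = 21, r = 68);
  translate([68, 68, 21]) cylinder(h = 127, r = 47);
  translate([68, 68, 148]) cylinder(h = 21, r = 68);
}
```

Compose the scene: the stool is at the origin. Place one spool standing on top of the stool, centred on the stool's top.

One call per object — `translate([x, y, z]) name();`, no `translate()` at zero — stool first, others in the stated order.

stool();
translate([105, 88, 406]) spool();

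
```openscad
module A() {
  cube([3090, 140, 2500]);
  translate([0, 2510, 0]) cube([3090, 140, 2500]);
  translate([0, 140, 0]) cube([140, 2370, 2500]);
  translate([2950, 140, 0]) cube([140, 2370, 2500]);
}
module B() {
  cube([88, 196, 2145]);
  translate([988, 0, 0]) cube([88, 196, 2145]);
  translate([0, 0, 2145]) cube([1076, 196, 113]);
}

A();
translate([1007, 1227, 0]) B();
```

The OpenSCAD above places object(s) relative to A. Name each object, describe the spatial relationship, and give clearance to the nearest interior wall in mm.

A is a house frame. B is a door frame. The door frame sits inside the house frame, centred. The clearance to the nearest interior wall is 867 mm.

Clearances: x = 867, y = 1087; minimum 867 mm.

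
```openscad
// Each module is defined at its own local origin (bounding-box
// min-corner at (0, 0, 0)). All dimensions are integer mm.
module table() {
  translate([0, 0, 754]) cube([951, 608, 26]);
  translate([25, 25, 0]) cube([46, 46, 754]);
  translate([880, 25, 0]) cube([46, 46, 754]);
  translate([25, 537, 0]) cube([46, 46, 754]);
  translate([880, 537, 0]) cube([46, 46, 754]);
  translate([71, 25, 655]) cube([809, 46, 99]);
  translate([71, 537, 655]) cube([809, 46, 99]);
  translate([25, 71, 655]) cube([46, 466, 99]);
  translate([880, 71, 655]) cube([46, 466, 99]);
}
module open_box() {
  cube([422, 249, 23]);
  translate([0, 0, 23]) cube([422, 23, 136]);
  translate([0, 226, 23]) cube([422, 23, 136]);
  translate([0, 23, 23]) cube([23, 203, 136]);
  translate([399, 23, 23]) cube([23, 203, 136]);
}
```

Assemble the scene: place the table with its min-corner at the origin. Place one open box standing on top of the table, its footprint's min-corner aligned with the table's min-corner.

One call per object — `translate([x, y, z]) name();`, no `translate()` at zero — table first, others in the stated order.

table();
translate([0, 0, 780]) open_box();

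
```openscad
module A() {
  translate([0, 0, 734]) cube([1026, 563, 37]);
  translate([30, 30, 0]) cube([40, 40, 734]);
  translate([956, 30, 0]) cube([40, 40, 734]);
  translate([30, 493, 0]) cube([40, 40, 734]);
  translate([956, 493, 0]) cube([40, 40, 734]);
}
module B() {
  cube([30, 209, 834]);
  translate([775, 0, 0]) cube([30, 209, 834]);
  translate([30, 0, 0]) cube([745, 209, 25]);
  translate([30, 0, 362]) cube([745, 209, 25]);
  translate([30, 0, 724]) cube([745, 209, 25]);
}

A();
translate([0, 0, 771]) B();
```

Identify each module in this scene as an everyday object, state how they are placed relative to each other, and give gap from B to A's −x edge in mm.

The bookshelf's min-x is at 0; the table's min-x is 0; gap = 0 mm.

A is a table. B is a bookshelf. The bookshelf is on top of the table. The gap from the bookshelf to the table's −x edge is 0 mm.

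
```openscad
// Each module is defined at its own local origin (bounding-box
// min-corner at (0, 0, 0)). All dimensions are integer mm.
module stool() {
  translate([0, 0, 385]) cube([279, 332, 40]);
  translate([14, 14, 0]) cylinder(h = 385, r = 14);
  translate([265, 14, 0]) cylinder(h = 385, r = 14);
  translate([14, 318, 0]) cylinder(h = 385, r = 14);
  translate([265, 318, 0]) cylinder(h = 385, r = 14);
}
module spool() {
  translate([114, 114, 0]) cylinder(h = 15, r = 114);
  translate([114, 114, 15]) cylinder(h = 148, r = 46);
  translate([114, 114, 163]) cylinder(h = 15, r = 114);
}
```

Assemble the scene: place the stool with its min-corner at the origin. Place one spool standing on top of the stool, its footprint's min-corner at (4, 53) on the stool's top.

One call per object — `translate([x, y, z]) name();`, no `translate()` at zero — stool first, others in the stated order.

stool();
translate([4, 53, 425]) spool();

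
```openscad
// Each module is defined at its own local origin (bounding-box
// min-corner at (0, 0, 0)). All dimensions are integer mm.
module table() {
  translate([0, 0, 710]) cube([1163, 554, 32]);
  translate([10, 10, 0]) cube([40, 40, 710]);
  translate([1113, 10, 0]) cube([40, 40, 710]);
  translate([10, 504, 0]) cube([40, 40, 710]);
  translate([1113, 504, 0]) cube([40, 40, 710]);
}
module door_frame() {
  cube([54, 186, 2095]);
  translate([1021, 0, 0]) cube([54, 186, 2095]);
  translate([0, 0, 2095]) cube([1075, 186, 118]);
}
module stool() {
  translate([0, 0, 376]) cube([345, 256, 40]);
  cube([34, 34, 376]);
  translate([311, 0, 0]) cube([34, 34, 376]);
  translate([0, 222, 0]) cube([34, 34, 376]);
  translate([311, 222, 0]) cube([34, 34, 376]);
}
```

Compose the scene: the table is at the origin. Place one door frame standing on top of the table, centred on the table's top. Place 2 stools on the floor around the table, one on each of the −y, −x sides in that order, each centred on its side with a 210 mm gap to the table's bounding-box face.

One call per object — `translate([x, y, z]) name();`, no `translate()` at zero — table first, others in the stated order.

table();
translate([44, 184, 742]) door_frame();
translate([409, -466, 0]) stool();
translate([-555, 149, 0]) stool();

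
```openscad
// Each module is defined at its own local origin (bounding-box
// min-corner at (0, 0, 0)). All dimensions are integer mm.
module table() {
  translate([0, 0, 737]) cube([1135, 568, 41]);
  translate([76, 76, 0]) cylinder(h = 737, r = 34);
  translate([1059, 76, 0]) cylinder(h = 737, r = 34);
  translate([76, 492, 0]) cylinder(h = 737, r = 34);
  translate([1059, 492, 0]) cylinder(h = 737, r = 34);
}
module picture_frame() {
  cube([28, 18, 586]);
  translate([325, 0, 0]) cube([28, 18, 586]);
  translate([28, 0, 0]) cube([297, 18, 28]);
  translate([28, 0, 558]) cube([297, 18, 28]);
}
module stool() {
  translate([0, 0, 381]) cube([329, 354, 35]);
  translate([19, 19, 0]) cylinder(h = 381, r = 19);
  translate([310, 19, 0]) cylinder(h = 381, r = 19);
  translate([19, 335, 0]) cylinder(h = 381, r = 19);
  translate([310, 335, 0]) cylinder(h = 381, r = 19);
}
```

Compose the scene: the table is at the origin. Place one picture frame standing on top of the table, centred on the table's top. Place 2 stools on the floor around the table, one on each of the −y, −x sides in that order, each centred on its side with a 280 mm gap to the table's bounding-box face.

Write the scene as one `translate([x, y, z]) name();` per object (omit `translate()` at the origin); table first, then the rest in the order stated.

table();
translate([391, 275, 778]) picture_frame();
translate([403, -634, 0]) stool();
translate([-609, 107, 0]) stool();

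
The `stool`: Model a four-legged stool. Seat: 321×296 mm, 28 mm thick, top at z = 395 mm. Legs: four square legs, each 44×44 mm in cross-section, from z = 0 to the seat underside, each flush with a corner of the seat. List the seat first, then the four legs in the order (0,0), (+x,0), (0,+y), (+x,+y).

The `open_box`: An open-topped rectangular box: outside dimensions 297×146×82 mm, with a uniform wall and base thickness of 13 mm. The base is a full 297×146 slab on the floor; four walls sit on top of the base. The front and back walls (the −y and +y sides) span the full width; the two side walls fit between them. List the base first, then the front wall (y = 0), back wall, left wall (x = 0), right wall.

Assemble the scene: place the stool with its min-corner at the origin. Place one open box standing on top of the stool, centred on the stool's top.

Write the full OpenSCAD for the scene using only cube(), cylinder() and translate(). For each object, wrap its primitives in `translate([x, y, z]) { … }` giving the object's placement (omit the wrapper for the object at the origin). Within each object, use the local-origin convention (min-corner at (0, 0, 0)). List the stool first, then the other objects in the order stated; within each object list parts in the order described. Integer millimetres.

translate([0, 0, 367]) cube([321, 296, 28]);
cube([44, 44, 367]);
translate([277, 0, 0]) cube([44, 44, 367]);
translate([0, 252, 0]) cube([44, 44, 367]);
translate([277, 252, 0]) cube([44, 44, 367]);
translate([12, 75, 395]) {
  cube([297, 146, 13]);
  translate([0, 0, 13]) cube([297, 13, 69]);
  translate([0, 133, 13]) cube([297, 13, 69]);
  translate([0, 13, 13]) cube([13, 120, 69]);
  translate([284, 13, 13]) cube([13, 120, 69]);
}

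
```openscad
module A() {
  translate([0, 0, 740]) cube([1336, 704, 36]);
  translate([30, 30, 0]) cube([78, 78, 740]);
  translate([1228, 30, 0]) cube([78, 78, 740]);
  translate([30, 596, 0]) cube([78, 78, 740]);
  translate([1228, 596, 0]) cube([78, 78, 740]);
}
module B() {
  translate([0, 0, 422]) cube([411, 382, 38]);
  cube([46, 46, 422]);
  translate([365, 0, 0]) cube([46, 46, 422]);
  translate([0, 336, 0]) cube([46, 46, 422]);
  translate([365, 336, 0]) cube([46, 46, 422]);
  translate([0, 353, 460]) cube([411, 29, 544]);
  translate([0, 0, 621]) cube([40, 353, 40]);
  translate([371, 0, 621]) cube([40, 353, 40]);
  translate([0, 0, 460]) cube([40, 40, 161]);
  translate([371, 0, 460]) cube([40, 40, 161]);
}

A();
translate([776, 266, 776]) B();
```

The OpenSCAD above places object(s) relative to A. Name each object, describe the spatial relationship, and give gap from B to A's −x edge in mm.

A is a table. B is a chair. The chair is on top of the table. The gap from the chair to the table's −x edge is 776 mm.

The chair's min-x is at 776; the table's min-x is 0; gap = 776 mm.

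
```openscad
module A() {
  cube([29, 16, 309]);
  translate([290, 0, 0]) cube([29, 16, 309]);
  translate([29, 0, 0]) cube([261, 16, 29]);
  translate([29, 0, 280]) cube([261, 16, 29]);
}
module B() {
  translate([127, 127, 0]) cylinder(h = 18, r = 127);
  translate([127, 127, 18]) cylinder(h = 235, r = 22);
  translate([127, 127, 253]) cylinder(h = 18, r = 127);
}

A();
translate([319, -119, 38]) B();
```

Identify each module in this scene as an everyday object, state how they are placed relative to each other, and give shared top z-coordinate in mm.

Both tops at z = 309 mm.

A is a picture frame. B is a spool. The spool is beside the picture frame with their tops flush at z = 309. The shared top z-coordinate is 309 mm.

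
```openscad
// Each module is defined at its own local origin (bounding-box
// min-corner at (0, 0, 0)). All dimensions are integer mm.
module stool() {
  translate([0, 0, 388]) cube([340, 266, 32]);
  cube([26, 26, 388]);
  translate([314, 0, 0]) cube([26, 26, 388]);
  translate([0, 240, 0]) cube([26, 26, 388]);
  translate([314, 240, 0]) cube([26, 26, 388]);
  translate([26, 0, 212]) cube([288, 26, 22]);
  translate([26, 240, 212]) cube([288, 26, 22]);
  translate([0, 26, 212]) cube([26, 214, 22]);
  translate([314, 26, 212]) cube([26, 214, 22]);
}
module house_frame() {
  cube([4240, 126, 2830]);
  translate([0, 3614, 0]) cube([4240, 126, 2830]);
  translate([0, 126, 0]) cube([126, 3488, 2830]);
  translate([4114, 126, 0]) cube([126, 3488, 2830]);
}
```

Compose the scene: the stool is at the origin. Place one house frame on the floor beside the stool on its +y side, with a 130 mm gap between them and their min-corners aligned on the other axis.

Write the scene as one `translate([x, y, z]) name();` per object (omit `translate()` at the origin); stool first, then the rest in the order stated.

stool();
translate([0, 396, 0]) house_frame();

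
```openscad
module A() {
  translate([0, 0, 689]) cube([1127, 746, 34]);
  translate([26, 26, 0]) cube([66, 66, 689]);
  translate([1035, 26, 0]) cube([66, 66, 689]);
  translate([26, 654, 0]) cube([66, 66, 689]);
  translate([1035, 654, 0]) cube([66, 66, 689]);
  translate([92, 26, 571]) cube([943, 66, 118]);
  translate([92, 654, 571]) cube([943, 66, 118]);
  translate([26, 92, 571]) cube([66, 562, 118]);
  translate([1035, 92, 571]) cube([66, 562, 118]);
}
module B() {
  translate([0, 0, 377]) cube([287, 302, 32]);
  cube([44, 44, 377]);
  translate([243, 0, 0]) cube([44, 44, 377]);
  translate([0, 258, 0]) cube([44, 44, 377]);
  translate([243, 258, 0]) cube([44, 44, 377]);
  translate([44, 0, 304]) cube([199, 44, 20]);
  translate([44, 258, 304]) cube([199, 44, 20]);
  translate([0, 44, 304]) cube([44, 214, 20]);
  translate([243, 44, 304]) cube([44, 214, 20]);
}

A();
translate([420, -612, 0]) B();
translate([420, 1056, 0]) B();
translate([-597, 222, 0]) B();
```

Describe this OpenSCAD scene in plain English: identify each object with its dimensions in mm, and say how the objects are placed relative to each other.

A is a table: top 1127 mm (x) × 746 mm (y), 34 mm thick, upper face at z = 723 mm, on four 66×66 mm square legs, each inset 26 mm from the nearest pair of top edges, running from z = 0 to the bottom of the top. Four apron rails, 66 mm thick and 118 mm tall, run between adjacent legs with their top edges flush with the underside of the top and their outer faces flush with the legs' outer faces.

B is a four-legged stool. The seat is 287×302 mm, 32 mm thick, top at z = 409 mm. It stands on four square legs, each 44×44 mm in cross-section, from z = 0 to the seat underside, each flush with a corner of the seat. Four stretchers, 44 mm wide and 20 mm tall, connect adjacent legs with their undersides at z = 304 mm, each running between the inner faces of the legs it joins and aligned with the legs' outer faces on the other axis.

Three stools sit around the table at the −y, +y, −x sides.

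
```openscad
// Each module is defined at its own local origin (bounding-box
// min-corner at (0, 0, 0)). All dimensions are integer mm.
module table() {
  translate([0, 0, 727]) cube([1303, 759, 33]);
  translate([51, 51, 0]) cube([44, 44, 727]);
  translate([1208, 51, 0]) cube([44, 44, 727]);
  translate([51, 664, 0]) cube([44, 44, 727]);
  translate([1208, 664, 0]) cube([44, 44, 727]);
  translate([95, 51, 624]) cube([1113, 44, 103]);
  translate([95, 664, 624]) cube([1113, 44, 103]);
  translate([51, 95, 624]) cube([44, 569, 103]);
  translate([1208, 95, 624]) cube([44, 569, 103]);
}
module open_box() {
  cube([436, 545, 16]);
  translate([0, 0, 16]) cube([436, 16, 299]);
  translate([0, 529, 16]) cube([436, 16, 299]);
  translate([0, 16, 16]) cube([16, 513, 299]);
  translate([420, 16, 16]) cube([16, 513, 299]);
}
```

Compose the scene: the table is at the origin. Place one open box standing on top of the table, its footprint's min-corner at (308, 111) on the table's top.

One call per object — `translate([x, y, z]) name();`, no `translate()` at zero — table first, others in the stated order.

table();
translate([308, 111, 760]) open_box();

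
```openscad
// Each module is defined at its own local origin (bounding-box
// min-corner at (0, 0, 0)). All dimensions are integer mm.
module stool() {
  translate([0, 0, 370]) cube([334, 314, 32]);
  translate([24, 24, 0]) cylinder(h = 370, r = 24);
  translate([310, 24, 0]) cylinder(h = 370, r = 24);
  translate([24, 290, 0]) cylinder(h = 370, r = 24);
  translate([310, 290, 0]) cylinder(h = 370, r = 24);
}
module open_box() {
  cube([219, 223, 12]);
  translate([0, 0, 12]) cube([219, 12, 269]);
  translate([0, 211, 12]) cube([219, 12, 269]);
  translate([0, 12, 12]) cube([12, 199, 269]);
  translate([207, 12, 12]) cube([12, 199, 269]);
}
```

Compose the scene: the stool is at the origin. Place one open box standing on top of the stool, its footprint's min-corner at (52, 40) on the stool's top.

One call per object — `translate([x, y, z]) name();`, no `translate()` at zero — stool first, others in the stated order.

stool();
translate([52, 40, 402]) open_box();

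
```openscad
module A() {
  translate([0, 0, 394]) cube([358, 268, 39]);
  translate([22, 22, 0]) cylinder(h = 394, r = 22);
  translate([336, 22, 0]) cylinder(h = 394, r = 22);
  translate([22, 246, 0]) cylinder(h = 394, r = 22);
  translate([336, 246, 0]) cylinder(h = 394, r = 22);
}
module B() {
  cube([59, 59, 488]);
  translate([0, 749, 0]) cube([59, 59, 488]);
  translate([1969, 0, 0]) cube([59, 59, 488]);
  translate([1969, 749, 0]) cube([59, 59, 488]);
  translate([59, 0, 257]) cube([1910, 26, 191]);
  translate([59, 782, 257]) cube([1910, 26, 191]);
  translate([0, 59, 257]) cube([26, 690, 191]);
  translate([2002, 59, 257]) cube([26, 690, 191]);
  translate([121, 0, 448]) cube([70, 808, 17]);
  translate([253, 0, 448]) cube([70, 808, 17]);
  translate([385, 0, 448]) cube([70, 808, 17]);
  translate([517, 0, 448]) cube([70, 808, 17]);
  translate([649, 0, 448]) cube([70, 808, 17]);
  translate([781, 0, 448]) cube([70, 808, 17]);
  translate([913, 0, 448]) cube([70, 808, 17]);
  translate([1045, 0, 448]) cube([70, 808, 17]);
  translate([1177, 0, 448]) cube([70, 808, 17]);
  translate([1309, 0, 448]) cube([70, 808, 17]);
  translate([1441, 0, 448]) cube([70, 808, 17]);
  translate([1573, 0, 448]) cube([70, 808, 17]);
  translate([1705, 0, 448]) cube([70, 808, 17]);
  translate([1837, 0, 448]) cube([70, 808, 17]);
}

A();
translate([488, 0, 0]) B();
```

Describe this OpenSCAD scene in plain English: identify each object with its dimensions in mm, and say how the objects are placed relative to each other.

A is a four-legged stool. The seat is 358×268 mm, 39 mm thick, top at z = 433 mm. It stands on four round legs, each 44 mm in diameter, from z = 0 to the seat underside, each leg's axis is inset half a diameter from the nearest pair of seat edges (so the leg's bounding box is flush with the corner).

B is a bed frame 2028 mm long (x) by 808 mm wide (y). Four 59×59 mm corner posts, 488 mm tall, at the corners of the footprint. Four rails of 26 mm thickness and 191 mm height run between adjacent posts with their undersides at z = 257 mm, their outer faces flush with the outside of the frame (the two x-running rails run between the posts' inner faces; the two y-running rails run between the posts' inner faces). 14 slats, each 70 mm wide (x) and 17 mm thick, lie across the top of the two x-running rails, running the full 808 mm width of the frame in y; the slats are evenly spaced along x between the inner faces of the end posts with equal gaps (rounded down to the nearest mm) at the −x end and between each pair — any rounding remainder accumulates at the +x end.

The bed frame is on the floor beside the stool on its +x side.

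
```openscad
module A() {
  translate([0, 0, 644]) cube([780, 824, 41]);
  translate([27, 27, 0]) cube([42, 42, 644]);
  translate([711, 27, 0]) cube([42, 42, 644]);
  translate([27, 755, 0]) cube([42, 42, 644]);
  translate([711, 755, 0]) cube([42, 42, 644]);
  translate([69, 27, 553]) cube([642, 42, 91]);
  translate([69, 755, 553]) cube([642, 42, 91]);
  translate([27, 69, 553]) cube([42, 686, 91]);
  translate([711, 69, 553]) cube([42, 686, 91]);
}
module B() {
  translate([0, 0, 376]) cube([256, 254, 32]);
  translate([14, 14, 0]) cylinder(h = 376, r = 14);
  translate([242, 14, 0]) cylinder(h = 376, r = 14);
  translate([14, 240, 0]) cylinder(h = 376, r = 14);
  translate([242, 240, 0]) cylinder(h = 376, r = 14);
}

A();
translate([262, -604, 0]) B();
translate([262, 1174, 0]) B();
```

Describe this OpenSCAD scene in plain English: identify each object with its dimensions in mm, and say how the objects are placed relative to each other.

A is a table: top 780 mm (x) × 824 mm (y), 41 mm thick, upper face at z = 685 mm, on four 42×42 mm square legs, each inset 27 mm from the nearest pair of top edges, running from z = 0 to the bottom of the top. Four apron rails, 42 mm thick and 91 mm tall, run between adjacent legs with their top edges flush with the underside of the top and their outer faces flush with the legs' outer faces.

B is a four-legged stool. The seat is a 256×254×32 mm slab whose top surface is at z = 408 mm; four round legs, each 28 mm in diameter, run from the floor (z = 0) to the underside of the seat, each leg's axis is inset half a diameter from the nearest pair of seat edges (so the leg's bounding box is flush with the corner).

Two stools sit around the table at the −y, +y sides.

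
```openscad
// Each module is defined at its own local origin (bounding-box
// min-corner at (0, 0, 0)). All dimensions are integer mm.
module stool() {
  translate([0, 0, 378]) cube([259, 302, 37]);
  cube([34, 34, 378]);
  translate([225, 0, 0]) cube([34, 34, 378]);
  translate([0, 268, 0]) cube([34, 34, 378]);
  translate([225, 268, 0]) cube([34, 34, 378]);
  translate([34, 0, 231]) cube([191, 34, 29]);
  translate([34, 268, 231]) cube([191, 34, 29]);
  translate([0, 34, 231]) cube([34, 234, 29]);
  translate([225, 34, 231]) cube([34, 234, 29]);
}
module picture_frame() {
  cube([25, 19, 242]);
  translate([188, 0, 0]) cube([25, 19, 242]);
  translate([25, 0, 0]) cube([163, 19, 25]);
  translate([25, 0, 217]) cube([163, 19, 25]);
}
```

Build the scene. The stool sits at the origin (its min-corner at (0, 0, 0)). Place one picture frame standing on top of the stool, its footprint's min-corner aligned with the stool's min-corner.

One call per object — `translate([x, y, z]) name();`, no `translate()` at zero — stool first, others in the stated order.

stool();
translate([0, 0, 415]) picture_frame();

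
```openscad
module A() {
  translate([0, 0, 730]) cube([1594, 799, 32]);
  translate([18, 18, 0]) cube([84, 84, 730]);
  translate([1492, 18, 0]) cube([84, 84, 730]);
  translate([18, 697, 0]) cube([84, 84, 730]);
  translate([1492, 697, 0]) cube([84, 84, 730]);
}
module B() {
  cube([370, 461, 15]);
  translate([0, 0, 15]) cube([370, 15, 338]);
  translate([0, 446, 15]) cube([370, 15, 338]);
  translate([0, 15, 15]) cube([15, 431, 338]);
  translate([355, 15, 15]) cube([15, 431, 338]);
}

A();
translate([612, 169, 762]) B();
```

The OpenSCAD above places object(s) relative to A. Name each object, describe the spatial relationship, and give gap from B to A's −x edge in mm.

A is a table. B is an open box. The open box is on top of the table, centred. The gap from the open box to the table's −x edge is 612 mm.

The open box's min-x is at 612; the table's min-x is 0; gap = 612 mm.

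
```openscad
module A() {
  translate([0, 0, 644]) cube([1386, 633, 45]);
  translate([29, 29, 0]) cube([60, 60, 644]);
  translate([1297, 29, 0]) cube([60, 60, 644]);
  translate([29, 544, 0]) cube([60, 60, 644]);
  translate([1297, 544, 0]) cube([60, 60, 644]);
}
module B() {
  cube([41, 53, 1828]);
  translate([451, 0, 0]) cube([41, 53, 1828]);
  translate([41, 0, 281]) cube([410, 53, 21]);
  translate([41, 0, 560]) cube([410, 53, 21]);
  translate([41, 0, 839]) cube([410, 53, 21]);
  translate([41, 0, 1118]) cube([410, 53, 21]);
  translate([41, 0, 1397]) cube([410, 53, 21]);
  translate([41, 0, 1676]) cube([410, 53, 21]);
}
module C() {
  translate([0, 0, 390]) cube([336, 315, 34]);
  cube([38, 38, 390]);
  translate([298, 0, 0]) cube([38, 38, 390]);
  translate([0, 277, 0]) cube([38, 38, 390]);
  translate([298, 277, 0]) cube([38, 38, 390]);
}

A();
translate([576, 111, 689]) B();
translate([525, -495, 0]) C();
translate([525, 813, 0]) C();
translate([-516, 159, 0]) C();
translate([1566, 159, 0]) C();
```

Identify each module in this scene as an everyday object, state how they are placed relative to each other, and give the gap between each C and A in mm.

Each stool's nearest face is 180 mm from the table's bounding box.

A is a table. B is a ladder. C is a stool. The ladder is on top of the table. Four stools sit around the table at the −y, +y, −x, +x sides. The gap between each stool and the table is 180 mm.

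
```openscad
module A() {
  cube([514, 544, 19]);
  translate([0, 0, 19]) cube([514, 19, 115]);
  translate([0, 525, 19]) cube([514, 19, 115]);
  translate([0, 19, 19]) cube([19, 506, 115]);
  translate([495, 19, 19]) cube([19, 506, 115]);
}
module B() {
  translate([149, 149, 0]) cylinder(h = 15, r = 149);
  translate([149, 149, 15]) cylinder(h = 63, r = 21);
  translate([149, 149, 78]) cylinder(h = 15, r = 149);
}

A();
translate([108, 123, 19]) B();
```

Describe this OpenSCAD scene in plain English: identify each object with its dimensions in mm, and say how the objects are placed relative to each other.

A is an open-topped rectangular box: outside dimensions 514×544×134 mm, with a uniform wall and base thickness of 19 mm. The base is a full 514×544 slab on the floor; four walls sit on top of the base. The front and back walls (the −y and +y sides) span the full width; the two side walls fit between them.

B is a spool: two coaxial disc flanges of radius 149 mm and thickness 15 mm, joined by a core cylinder of radius 21 mm and height 63 mm. The lower flange rests on z = 0 and the three cylinders share a vertical axis.

The spool sits inside the open box, centred.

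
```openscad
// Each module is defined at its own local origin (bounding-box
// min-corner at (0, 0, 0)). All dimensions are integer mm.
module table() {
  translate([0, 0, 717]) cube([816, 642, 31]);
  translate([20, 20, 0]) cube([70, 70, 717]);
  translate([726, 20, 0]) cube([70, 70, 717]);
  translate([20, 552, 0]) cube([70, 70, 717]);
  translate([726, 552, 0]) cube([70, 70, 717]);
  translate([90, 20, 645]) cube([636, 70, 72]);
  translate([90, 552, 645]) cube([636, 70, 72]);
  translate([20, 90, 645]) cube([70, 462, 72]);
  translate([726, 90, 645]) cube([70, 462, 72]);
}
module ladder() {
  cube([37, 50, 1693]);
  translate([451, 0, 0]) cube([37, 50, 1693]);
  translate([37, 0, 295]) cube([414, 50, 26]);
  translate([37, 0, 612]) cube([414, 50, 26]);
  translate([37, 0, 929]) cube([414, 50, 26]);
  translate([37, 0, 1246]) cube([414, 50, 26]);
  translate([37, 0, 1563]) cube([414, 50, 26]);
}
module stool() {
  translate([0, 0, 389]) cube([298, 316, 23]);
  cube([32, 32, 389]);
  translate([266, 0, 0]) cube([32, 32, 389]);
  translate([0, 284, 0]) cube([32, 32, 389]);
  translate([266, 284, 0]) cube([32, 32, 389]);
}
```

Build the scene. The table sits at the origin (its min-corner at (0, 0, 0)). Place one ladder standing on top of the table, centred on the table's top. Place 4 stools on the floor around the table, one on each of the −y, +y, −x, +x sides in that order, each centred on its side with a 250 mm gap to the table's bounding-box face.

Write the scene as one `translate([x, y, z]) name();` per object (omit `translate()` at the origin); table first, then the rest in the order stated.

table();
translate([164, 296, 748]) ladder();
translate([259, -566, 0]) stool();
translate([259, 892, 0]) stool();
translate([-548, 163, 0]) stool();
translate([1066, 163, 0]) stool();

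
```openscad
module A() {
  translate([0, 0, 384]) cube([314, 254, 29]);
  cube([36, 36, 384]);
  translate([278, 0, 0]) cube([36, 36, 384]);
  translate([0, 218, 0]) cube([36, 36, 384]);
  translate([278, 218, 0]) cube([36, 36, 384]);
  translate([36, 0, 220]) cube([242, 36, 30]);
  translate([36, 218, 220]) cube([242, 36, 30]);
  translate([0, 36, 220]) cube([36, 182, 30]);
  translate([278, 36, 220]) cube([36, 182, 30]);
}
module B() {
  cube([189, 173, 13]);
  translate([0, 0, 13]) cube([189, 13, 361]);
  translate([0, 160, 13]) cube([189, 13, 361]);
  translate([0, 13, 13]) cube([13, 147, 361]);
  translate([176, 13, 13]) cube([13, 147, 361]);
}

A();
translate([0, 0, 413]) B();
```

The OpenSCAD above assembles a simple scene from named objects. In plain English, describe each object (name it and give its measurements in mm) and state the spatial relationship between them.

A is a simple wooden stool: a rectangular seat 314 mm (x) by 254 mm (y), 29 mm thick, top face at z = 413 mm, on four square legs, each 36×36 mm in cross-section. The legs rest on z = 0, each flush with a corner of the seat. Four stretchers, 36 mm wide and 30 mm tall, connect adjacent legs with their undersides at z = 220 mm, each running between the inner faces of the legs it joins and aligned with the legs' outer faces on the other axis.

B is an open-topped rectangular box: outside dimensions 189×173×374 mm, with a uniform wall and base thickness of 13 mm. The base is a full 189×173 slab on the floor; four walls sit on top of the base. The front and back walls (the −y and +y sides) span the full width; the two side walls fit between them.

The open box is on top of the stool.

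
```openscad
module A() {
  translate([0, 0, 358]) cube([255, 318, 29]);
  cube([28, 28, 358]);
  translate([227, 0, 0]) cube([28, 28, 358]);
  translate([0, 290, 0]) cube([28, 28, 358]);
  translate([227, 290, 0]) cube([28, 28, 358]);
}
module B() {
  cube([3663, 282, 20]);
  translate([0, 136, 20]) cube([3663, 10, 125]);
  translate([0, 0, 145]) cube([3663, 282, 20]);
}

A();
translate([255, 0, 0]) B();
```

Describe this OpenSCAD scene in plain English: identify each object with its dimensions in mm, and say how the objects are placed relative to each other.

A is a four-legged stool. The seat is a 255×318×29 mm slab whose top surface is at z = 387 mm; four square legs, each 28×28 mm in cross-section, run from the floor (z = 0) to the underside of the seat, each flush with a corner of the seat.

B is an I-beam lying along x, 3663 mm long. Overall section height 165 mm. Two flanges 282 mm wide (y) and 20 mm thick, one on the floor and one at the top; a web 10 mm thick runs between them, centred on the flange width.

The I-beam is against the stool's +x side, with their −y faces flush.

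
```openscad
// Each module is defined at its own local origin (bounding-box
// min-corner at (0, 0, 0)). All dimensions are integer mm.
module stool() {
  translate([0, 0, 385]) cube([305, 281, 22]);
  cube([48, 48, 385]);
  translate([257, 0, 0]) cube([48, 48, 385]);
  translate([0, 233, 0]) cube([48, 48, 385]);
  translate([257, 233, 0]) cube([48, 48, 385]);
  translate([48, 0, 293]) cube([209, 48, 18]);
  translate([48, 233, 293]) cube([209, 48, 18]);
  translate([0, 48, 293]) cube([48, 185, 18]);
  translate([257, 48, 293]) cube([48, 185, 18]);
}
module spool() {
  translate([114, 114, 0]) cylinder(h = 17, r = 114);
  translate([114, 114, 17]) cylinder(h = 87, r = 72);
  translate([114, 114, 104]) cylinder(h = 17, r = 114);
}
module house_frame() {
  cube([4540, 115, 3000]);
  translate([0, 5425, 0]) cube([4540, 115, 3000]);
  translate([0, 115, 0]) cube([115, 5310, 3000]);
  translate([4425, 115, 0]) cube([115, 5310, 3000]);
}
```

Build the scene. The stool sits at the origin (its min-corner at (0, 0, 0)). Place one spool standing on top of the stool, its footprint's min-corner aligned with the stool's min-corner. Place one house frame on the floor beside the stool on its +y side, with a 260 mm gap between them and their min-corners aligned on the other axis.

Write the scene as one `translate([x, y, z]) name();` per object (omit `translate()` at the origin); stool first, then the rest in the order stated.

stool();
translate([0, 0, 407]) spool();
translate([0, 541, 0]) house_frame();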